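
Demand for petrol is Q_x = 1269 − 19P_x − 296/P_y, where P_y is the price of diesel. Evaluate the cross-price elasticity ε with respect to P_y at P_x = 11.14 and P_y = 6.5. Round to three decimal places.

0.045

At P_x = 11.14 and P_y = 6.5: Q_x = 1011.802.
∂Q_x/∂P_y = 296/P_y² = 7.0059.
ε = (∂Q_x/∂P_y)(P_y/Q_x) = 7.0059 × (6.5/1011.802) ≈ 0.045.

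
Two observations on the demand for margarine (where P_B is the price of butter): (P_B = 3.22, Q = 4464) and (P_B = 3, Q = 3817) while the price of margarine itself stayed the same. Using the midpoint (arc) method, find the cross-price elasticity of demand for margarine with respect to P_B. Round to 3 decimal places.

ΔQ_A = 3817 − 4464 = -647; ΔP_B = 3 − 3.22 = -0.22.
Midpoints: Q̄_A = 4140.5, P̄_B = 3.11.
ε = (ΔQ_A/Q̄_A)/(ΔP_B/P̄_B) = (-647/4140.5)/(-0.22/3.11) ≈ 2.209.

2.209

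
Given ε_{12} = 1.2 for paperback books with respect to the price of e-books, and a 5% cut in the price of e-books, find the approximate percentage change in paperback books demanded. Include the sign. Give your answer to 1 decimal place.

-6.0%

%ΔQ ≈ ε × %ΔP of e-books = 1.2 × (-5%) = -6.0%.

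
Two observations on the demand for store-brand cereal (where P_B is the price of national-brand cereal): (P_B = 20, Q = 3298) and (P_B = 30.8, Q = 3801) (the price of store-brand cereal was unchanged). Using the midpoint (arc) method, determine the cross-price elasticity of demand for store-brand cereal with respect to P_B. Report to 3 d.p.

0.333

ΔQ_A = 3801 − 3298 = 503; ΔP_B = 30.8 − 20 = 10.8.
Midpoints: Q̄_A = 3549.5, P̄_B = 25.40.
ε = (ΔQ_A/Q̄_A)/(ΔP_B/P̄_B) = (503/3549.5)/(10.8/25.40) ≈ 0.333.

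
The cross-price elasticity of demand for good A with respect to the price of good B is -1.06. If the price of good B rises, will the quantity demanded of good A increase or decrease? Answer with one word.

decrease

ε < 0 and the price of good B rises, so the quantity of good A moves in the opposite direction: it decreases.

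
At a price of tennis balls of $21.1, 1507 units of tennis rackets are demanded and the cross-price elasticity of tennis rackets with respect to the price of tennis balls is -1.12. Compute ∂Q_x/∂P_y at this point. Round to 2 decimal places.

ε = (∂Q_x/∂P_y)·(P_y/Q_x) ⇒ ∂Q_x/∂P_y = ε·Q_x/P_y = -1.12 × 1507/21.1 ≈ -79.99.

-79.99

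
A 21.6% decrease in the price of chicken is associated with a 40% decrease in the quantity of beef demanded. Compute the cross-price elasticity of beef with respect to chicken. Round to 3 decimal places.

1.852

ε = (%ΔQ of beef) / (%ΔP of chicken) = (-40%) / (-21.6%) ≈ 1.852.
Positive cross-price elasticity: substitutes.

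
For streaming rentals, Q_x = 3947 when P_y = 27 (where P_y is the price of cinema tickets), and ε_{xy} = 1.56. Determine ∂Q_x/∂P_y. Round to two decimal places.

ε = (∂Q_x/∂P_y)·(P_y/Q_x) ⇒ ∂Q_x/∂P_y = ε·Q_x/P_y = 1.56 × 3947/27 ≈ 228.05.

228.05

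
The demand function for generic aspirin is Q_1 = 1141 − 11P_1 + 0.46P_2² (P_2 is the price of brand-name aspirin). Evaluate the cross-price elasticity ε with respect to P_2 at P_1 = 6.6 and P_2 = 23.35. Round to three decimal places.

At P_1 = 6.6 and P_2 = 23.35: Q_1 = 1319.202.
∂Q_1/∂P_2 = 0.92P_2 = 0.92(23.35) = 21.4820.
ε = (∂Q_1/∂P_2)(P_2/Q_1) = 21.4820 × (23.35/1319.202) ≈ 0.380.
ε > 0: substitutes.

0.380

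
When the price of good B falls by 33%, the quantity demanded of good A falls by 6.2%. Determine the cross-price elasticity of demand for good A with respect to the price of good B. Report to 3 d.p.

ε = (%ΔQ of good A) / (%ΔP of good B) = (-6.2%) / (-33%) ≈ 0.188.

0.188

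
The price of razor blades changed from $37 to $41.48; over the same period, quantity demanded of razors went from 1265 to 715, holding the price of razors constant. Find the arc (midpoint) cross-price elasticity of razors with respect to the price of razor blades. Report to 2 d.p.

-4.87

ΔQ_A = 715 − 1265 = -550; ΔP_B = 41.48 − 37 = 4.48.
Midpoints: Q̄_A = 990.0, P̄_B = 39.24.
ε = (ΔQ_A/Q̄_A)/(ΔP_B/P̄_B) = (-550/990.0)/(4.48/39.24) ≈ -4.87.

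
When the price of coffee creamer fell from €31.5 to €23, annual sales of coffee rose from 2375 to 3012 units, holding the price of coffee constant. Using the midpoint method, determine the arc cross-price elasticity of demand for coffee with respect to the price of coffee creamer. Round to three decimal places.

ΔQ_A = 3012 − 2375 = 637; ΔP_B = 23 − 31.5 = -8.5.
Midpoints: Q̄_A = 2693.5, P̄_B = 27.25.
ε = (ΔQ_A/Q̄_A)/(ΔP_B/P̄_B) = (637/2693.5)/(-8.5/27.25) ≈ -0.758.

-0.758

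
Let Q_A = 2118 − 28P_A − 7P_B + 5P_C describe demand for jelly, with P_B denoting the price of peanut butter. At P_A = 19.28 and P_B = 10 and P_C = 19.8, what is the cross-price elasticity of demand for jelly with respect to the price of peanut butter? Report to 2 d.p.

-0.04

At P_A = 19.28 and P_B = 10 and P_C = 19.8: Q_A = 1607.16.
∂Q_A/∂P_B = -7.
ε = (∂Q_A/∂P_B)(P_B/Q_A) = -7 × (10/1607.16) ≈ -0.04.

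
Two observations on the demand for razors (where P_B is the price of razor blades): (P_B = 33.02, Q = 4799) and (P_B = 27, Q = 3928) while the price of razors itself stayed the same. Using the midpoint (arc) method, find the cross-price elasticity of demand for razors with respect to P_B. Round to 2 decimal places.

1.00

ΔQ_A = 3928 − 4799 = -871; ΔP_B = 27 − 33.02 = -6.02.
Midpoints: Q̄_A = 4363.5, P̄_B = 30.01.
ε = (ΔQ_A/Q̄_A)/(ΔP_B/P̄_B) = (-871/4363.5)/(-6.02/30.01) ≈ 1.00.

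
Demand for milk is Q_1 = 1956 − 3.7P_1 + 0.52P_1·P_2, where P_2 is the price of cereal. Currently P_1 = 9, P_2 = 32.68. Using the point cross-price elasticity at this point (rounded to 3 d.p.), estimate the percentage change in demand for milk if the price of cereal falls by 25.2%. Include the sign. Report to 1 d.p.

At P_1 = 9, P_2 = 32.68: Q_1 = 2075.642.
∂Q_1/∂P_2 = 0.52P_1 = 4.6800.
ε = (∂Q_1/∂P_2)(P_2/Q_1) = 4.6800 × 32.68/2075.642 ≈ 0.074.
%ΔQ_1 ≈ ε × %ΔP_2 = 0.074 × (-25.2%) = -1.9%.

-1.9%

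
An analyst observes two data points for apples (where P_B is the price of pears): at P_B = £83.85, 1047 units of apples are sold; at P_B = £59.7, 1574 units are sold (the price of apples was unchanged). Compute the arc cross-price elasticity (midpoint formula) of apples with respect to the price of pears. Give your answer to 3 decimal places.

-1.195

ΔQ_A = 1574 − 1047 = 527; ΔP_B = 59.7 − 83.85 = -24.15.
Midpoints: Q̄_A = 1310.5, P̄_B = 71.78.
ε = (ΔQ_A/Q̄_A)/(ΔP_B/P̄_B) = (527/1310.5)/(-24.15/71.78) ≈ -1.195.
ε < 0: apples and pears are complements.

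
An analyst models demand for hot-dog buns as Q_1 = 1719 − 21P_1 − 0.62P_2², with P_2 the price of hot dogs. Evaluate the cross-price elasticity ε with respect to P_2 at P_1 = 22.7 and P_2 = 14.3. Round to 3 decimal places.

-0.227

At P_1 = 22.7 and P_2 = 14.3: Q_1 = 1115.516.
∂Q_1/∂P_2 = -1.24P_2 = -1.24(14.3) = -17.7320.
ε = (∂Q_1/∂P_2)(P_2/Q_1) = -17.7320 × (14.3/1115.516) ≈ -0.227.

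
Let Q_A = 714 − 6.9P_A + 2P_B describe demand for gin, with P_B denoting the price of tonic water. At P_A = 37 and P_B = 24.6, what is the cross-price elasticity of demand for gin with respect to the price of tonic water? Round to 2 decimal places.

0.10

At P_A = 37 and P_B = 24.6: Q_A = 507.9.
∂Q_A/∂P_B = 2.
ε = (∂Q_A/∂P_B)(P_B/Q_A) = 2 × (24.6/507.9) ≈ 0.10.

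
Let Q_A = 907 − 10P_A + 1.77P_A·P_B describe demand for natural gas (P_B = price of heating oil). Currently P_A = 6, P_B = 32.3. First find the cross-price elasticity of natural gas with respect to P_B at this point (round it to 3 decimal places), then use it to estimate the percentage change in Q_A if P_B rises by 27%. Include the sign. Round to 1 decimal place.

7.8%

At P_A = 6, P_B = 32.3: Q_A = 1190.026.
∂Q_A/∂P_B = 1.77P_A = 10.6200.
ε = (∂Q_A/∂P_B)(P_B/Q_A) = 10.6200 × 32.3/1190.026 ≈ 0.288.
%ΔQ_A ≈ ε × %ΔP_B = 0.288 × (27%) = 7.8%.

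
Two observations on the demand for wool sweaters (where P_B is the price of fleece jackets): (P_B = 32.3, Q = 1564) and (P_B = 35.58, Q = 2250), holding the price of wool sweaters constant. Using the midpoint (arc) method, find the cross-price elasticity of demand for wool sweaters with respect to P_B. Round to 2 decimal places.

3.72

ΔQ_A = 2250 − 1564 = 686; ΔP_B = 35.58 − 32.3 = 3.28.
Midpoints: Q̄_A = 1907.0, P̄_B = 33.94.
ε = (ΔQ_A/Q̄_A)/(ΔP_B/P̄_B) = (686/1907.0)/(3.28/33.94) ≈ 3.72.
ε > 0: wool sweaters and fleece jackets are substitutes.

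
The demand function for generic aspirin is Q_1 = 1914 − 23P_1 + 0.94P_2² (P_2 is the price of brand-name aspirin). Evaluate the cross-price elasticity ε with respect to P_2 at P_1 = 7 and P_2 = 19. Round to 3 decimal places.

At P_1 = 7 and P_2 = 19: Q_1 = 2092.34.
∂Q_1/∂P_2 = 1.88P_2 = 1.88(19) = 35.7200.
ε = (∂Q_1/∂P_2)(P_2/Q_1) = 35.7200 × (19/2092.34) ≈ 0.324.

0.324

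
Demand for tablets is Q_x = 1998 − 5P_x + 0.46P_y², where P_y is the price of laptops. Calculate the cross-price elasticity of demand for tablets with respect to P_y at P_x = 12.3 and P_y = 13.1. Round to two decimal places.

At P_x = 12.3 and P_y = 13.1: Q_x = 2015.441.
∂Q_x/∂P_y = 0.92P_y = 0.92(13.1) = 12.0520.
ε = (∂Q_x/∂P_y)(P_y/Q_x) = 12.0520 × (13.1/2015.441) ≈ 0.08.

0.08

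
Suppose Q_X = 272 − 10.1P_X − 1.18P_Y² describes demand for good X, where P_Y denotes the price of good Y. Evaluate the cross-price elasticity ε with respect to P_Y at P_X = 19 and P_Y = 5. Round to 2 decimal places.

At P_X = 19 and P_Y = 5: Q_X = 50.6.
∂Q_X/∂P_Y = -2.36P_Y = -2.36(5) = -11.8000.
ε = (∂Q_X/∂P_Y)(P_Y/Q_X) = -11.8000 × (5/50.6) ≈ -1.17.
ε < 0: complements.

-1.17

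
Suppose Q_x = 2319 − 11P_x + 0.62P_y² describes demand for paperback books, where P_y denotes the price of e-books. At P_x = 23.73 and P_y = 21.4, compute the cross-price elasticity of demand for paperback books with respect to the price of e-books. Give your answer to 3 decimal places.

At P_x = 23.73 and P_y = 21.4: Q_x = 2341.905.
∂Q_x/∂P_y = 1.24P_y = 1.24(21.4) = 26.5360.
ε = (∂Q_x/∂P_y)(P_y/Q_x) = 26.5360 × (21.4/2341.905) ≈ 0.242.
ε > 0: substitutes.

0.242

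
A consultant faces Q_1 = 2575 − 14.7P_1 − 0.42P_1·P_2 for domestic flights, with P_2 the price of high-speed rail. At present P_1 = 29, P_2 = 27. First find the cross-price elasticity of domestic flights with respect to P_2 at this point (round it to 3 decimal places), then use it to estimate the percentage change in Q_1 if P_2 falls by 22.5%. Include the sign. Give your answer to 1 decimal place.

4.1%

At P_1 = 29, P_2 = 27: Q_1 = 1819.84.
∂Q_1/∂P_2 = -0.42P_1 = -12.1800.
ε = (∂Q_1/∂P_2)(P_2/Q_1) = -12.1800 × 27/1819.84 ≈ -0.181.
%ΔQ_1 ≈ ε × %ΔP_2 = -0.181 × (-22.5%) = 4.1%.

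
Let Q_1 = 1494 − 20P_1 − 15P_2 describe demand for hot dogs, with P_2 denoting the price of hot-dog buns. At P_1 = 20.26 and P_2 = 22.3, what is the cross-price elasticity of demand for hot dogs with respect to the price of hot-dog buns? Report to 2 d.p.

-0.44

At P_1 = 20.26 and P_2 = 22.3: Q_1 = 754.3.
∂Q_1/∂P_2 = -15.
ε = (∂Q_1/∂P_2)(P_2/Q_1) = -15 × (22.3/754.3) ≈ -0.44.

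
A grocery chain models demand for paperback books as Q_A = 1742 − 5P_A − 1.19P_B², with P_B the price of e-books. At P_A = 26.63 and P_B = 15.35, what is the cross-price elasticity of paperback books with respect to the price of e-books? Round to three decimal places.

-0.422

At P_A = 26.63 and P_B = 15.35: Q_A = 1328.459.
∂Q_A/∂P_B = -2.38P_B = -2.38(15.35) = -36.5330.
ε = (∂Q_A/∂P_B)(P_B/Q_A) = -36.5330 × (15.35/1328.459) ≈ -0.422.
ε < 0: complements.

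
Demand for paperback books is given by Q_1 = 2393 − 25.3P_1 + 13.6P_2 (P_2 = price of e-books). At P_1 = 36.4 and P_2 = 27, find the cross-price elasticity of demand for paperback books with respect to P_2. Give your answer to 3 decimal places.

At P_1 = 36.4 and P_2 = 27: Q_1 = 1839.28.
∂Q_1/∂P_2 = 13.6.
ε = (∂Q_1/∂P_2)(P_2/Q_1) = 13.6 × (27/1839.28) ≈ 0.200.

0.200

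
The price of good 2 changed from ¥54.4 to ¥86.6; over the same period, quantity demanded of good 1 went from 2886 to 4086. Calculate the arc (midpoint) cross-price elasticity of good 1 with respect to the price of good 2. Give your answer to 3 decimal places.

0.754

ΔQ_1 = 4086 − 2886 = 1200; ΔP_2 = 86.6 − 54.4 = 32.2.
Midpoints: Q̄_1 = 3486.0, P̄_2 = 70.50.
ε = (ΔQ_1/Q̄_1)/(ΔP_2/P̄_2) = (1200/3486.0)/(32.2/70.50) ≈ 0.754.
ε > 0: good 1 and good 2 are substitutes.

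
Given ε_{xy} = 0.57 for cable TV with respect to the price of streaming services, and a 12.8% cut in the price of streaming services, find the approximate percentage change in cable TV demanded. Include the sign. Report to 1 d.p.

%ΔQ ≈ ε × %ΔP of streaming services = 0.57 × (-12.8%) = -7.3%.

-7.3%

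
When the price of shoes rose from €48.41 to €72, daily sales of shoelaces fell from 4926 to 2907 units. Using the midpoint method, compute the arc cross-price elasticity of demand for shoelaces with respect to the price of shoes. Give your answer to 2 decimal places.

ΔQ_A = 2907 − 4926 = -2019; ΔP_B = 72 − 48.41 = 23.59.
Midpoints: Q̄_A = 3916.5, P̄_B = 60.20.
ε = (ΔQ_A/Q̄_A)/(ΔP_B/P̄_B) = (-2019/3916.5)/(23.59/60.20) ≈ -1.32.
ε < 0: shoelaces and shoes are complements.

-1.32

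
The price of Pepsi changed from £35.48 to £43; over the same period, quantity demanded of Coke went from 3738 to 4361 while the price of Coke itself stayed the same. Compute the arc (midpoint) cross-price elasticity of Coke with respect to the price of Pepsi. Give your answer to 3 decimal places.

ΔQ_A = 4361 − 3738 = 623; ΔP_B = 43 − 35.48 = 7.52.
Midpoints: Q̄_A = 4049.5, P̄_B = 39.24.
ε = (ΔQ_A/Q̄_A)/(ΔP_B/P̄_B) = (623/4049.5)/(7.52/39.24) ≈ 0.803.

0.803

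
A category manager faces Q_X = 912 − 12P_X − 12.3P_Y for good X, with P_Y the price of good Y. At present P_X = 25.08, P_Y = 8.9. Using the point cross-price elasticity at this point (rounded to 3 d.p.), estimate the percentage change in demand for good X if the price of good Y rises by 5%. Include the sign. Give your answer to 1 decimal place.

-1.1%

At P_X = 25.08, P_Y = 8.9: Q_X = 501.57.
∂Q_X/∂P_Y = -12.3.
ε = (∂Q_X/∂P_Y)(P_Y/Q_X) = -12.3000 × 8.9/501.57 ≈ -0.218.
%ΔQ_X ≈ ε × %ΔP_Y = -0.218 × (5%) = -1.1%.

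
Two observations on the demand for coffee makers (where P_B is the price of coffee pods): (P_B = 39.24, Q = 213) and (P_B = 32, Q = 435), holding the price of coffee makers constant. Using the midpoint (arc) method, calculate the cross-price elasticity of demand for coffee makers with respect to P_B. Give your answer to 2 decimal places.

ΔQ_A = 435 − 213 = 222; ΔP_B = 32 − 39.24 = -7.24.
Midpoints: Q̄_A = 324.0, P̄_B = 35.62.
ε = (ΔQ_A/Q̄_A)/(ΔP_B/P̄_B) = (222/324.0)/(-7.24/35.62) ≈ -3.37.
ε < 0: coffee makers and coffee pods are complements.

-3.37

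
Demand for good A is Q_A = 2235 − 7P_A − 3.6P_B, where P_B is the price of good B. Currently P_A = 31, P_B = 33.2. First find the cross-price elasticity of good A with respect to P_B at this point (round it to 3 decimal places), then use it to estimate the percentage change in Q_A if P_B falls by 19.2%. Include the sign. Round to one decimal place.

1.2%

At P_A = 31, P_B = 33.2: Q_A = 1898.48.
∂Q_A/∂P_B = -3.6.
ε = (∂Q_A/∂P_B)(P_B/Q_A) = -3.6000 × 33.2/1898.48 ≈ -0.063.
%ΔQ_A ≈ ε × %ΔP_B = -0.063 × (-19.2%) = 1.2%.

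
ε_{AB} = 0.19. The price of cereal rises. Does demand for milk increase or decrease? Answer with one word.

increase

ε > 0 and the price of cereal rises, so the quantity of milk moves in the same direction: it increases.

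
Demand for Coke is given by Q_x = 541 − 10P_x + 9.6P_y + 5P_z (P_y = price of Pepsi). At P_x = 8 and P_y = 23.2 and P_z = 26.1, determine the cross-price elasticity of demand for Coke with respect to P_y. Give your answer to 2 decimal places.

0.27

At P_x = 8 and P_y = 23.2 and P_z = 26.1: Q_x = 814.22.
∂Q_x/∂P_y = 9.6.
ε = (∂Q_x/∂P_y)(P_y/Q_x) = 9.6 × (23.2/814.22) ≈ 0.27.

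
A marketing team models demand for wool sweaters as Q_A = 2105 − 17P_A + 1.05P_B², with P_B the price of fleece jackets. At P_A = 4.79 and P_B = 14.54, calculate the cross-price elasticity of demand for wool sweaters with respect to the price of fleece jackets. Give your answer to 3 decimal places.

At P_A = 4.79 and P_B = 14.54: Q_A = 2245.552.
∂Q_A/∂P_B = 2.1P_B = 2.1(14.54) = 30.5340.
ε = (∂Q_A/∂P_B)(P_B/Q_A) = 30.5340 × (14.54/2245.552) ≈ 0.198.
ε > 0: substitutes.

0.198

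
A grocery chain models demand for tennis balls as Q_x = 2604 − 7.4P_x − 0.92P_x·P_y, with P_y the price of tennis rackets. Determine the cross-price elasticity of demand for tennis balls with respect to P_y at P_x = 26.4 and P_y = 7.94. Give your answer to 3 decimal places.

At P_x = 26.4 and P_y = 7.94: Q_x = 2215.793.
∂Q_x/∂P_y = -0.92P_x = -0.92(26.4) = -24.2880.
ε = (∂Q_x/∂P_y)(P_y/Q_x) = -24.2880 × (7.94/2215.793) ≈ -0.087.
ε < 0: complements.

-0.087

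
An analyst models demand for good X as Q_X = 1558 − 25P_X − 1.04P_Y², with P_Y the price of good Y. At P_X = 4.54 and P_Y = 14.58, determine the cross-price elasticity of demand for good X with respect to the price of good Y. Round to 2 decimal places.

-0.36

At P_X = 4.54 and P_Y = 14.58: Q_X = 1223.421.
∂Q_X/∂P_Y = -2.08P_Y = -2.08(14.58) = -30.3264.
ε = (∂Q_X/∂P_Y)(P_Y/Q_X) = -30.3264 × (14.58/1223.421) ≈ -0.36.
ε < 0: complements.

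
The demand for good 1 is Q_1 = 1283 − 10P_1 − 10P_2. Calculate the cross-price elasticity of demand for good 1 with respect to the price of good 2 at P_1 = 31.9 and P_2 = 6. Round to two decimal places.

At P_1 = 31.9 and P_2 = 6: Q_1 = 904.
∂Q_1/∂P_2 = -10.
ε = (∂Q_1/∂P_2)(P_2/Q_1) = -10 × (6/904) ≈ -0.07.

-0.07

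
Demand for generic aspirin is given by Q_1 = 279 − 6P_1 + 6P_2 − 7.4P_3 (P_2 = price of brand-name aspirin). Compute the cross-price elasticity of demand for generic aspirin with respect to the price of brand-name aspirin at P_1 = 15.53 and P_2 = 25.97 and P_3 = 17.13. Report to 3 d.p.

At P_1 = 15.53 and P_2 = 25.97 and P_3 = 17.13: Q_1 = 214.878.
∂Q_1/∂P_2 = 6.
ε = (∂Q_1/∂P_2)(P_2/Q_1) = 6 × (25.97/214.878) ≈ 0.725.
Since ε > 0, generic aspirin and brand-name aspirin are substitutes.

0.725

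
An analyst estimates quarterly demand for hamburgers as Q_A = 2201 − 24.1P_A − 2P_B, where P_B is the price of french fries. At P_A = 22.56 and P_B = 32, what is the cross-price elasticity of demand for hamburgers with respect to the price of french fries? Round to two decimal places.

-0.04

At P_A = 22.56 and P_B = 32: Q_A = 1593.304.
∂Q_A/∂P_B = -2.
ε = (∂Q_A/∂P_B)(P_B/Q_A) = -2 × (32/1593.304) ≈ -0.04.
Since ε < 0, hamburgers and french fries are complements.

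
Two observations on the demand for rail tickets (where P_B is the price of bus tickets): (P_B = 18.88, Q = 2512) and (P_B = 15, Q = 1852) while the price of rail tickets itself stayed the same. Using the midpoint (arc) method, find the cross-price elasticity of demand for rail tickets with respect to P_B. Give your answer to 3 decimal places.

1.321

ΔQ_A = 1852 − 2512 = -660; ΔP_B = 15 − 18.88 = -3.88.
Midpoints: Q̄_A = 2182.0, P̄_B = 16.94.
ε = (ΔQ_A/Q̄_A)/(ΔP_B/P̄_B) = (-660/2182.0)/(-3.88/16.94) ≈ 1.321.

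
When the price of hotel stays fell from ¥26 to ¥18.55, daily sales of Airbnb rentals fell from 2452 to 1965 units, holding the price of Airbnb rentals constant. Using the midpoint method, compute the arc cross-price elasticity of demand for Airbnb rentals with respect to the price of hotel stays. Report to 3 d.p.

ΔQ_A = 1965 − 2452 = -487; ΔP_B = 18.55 − 26 = -7.45.
Midpoints: Q̄_A = 2208.5, P̄_B = 22.27.
ε = (ΔQ_A/Q̄_A)/(ΔP_B/P̄_B) = (-487/2208.5)/(-7.45/22.27) ≈ 0.659.

0.659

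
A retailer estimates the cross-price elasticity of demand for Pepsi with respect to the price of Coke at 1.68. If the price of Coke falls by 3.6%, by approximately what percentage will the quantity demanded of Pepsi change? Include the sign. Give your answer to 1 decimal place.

%ΔQ ≈ ε × %ΔP of Coke = 1.68 × (-3.6%) = -6.0%.

-6.0%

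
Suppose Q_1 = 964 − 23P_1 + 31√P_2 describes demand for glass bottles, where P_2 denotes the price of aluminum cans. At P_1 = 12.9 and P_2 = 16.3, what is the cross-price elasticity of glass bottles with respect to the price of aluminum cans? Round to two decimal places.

At P_1 = 12.9 and P_2 = 16.3: Q_1 = 792.457.
∂Q_1/∂P_2 = 31/(2√P_2) = 31/(2√16.3) = 3.8392.
ε = (∂Q_1/∂P_2)(P_2/Q_1) = 3.8392 × (16.3/792.457) ≈ 0.08.

0.08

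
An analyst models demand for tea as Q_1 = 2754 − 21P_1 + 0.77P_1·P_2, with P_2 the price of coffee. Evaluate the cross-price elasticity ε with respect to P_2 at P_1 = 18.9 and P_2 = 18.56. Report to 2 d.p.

At P_1 = 18.9 and P_2 = 18.56: Q_1 = 2627.204.
∂Q_1/∂P_2 = 0.77P_1 = 0.77(18.9) = 14.5530.
ε = (∂Q_1/∂P_2)(P_2/Q_1) = 14.5530 × (18.56/2627.204) ≈ 0.10.

0.10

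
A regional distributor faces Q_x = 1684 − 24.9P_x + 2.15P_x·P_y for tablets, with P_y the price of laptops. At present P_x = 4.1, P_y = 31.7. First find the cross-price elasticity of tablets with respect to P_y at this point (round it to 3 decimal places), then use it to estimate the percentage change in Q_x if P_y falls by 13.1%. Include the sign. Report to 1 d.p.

-2.0%

At P_x = 4.1, P_y = 31.7: Q_x = 1861.346.
∂Q_x/∂P_y = 2.15P_x = 8.8150.
ε = (∂Q_x/∂P_y)(P_y/Q_x) = 8.8150 × 31.7/1861.346 ≈ 0.150.
%ΔQ_x ≈ ε × %ΔP_y = 0.150 × (-13.1%) = -2.0%.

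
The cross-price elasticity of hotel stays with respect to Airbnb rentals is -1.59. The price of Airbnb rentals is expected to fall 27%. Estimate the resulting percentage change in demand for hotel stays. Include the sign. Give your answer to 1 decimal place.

42.9%

%ΔQ ≈ ε × %ΔP of Airbnb rentals = -1.59 × (-27%) = 42.9%.
Demand for hotel stays rises by about 42.9%.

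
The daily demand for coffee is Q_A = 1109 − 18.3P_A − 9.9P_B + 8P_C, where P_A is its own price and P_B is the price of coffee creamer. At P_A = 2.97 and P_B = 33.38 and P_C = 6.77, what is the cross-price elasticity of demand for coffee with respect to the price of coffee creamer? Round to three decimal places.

At P_A = 2.97 and P_B = 33.38 and P_C = 6.77: Q_A = 778.347.
∂Q_A/∂P_B = -9.9.
ε = (∂Q_A/∂P_B)(P_B/Q_A) = -9.9 × (33.38/778.347) ≈ -0.425.

-0.425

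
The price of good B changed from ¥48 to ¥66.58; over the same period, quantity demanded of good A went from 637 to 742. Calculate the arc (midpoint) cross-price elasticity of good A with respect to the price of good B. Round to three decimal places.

0.470

ΔQ_A = 742 − 637 = 105; ΔP_B = 66.58 − 48 = 18.58.
Midpoints: Q̄_A = 689.5, P̄_B = 57.29.
ε = (ΔQ_A/Q̄_A)/(ΔP_B/P̄_B) = (105/689.5)/(18.58/57.29) ≈ 0.470.
ε > 0: good A and good B are substitutes.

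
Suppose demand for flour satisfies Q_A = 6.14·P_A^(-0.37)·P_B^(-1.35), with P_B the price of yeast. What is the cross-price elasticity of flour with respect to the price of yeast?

-1.35

In a log-linear (constant-elasticity) demand function, the coefficient on the exponent of P_B is the cross-price elasticity.
ε = -1.35. Negative, so flour and yeast are complements.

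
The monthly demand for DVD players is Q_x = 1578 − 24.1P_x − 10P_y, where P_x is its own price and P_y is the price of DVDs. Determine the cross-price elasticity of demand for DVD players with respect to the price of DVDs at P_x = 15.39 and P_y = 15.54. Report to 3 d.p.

-0.148

At P_x = 15.39 and P_y = 15.54: Q_x = 1051.701.
∂Q_x/∂P_y = -10.
ε = (∂Q_x/∂P_y)(P_y/Q_x) = -10 × (15.54/1051.701) ≈ -0.148.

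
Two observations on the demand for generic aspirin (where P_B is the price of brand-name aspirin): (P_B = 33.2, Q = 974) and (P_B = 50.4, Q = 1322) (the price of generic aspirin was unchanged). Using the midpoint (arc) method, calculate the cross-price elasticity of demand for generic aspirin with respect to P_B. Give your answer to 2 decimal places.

ΔQ_A = 1322 − 974 = 348; ΔP_B = 50.4 − 33.2 = 17.2.
Midpoints: Q̄_A = 1148.0, P̄_B = 41.80.
ε = (ΔQ_A/Q̄_A)/(ΔP_B/P̄_B) = (348/1148.0)/(17.2/41.80) ≈ 0.74.
ε > 0: generic aspirin and brand-name aspirin are substitutes.

0.74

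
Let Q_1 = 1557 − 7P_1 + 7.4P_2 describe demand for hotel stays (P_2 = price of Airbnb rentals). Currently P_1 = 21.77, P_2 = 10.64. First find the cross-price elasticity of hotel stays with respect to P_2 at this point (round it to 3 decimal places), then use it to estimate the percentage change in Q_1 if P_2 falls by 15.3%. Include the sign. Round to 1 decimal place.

At P_1 = 21.77, P_2 = 10.64: Q_1 = 1483.346.
∂Q_1/∂P_2 = 7.4.
ε = (∂Q_1/∂P_2)(P_2/Q_1) = 7.4000 × 10.64/1483.346 ≈ 0.053.
%ΔQ_1 ≈ ε × %ΔP_2 = 0.053 × (-15.3%) = -0.8%.

-0.8%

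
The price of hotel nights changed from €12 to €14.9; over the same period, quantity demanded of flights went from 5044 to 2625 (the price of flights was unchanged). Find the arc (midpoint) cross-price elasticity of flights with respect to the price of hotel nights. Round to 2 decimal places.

-2.93

ΔQ_A = 2625 − 5044 = -2419; ΔP_B = 14.9 − 12 = 2.9.
Midpoints: Q̄_A = 3834.5, P̄_B = 13.45.
ε = (ΔQ_A/Q̄_A)/(ΔP_B/P̄_B) = (-2419/3834.5)/(2.9/13.45) ≈ -2.93.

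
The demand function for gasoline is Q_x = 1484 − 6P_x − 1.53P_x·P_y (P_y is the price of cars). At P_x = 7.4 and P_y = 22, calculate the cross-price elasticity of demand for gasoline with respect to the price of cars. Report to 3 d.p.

At P_x = 7.4 and P_y = 22: Q_x = 1190.516.
∂Q_x/∂P_y = -1.53P_x = -1.53(7.4) = -11.3220.
ε = (∂Q_x/∂P_y)(P_y/Q_x) = -11.3220 × (22/1190.516) ≈ -0.209.

-0.209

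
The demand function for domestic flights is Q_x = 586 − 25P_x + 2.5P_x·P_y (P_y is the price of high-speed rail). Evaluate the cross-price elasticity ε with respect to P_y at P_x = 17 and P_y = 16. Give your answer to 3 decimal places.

At P_x = 17 and P_y = 16: Q_x = 841.
∂Q_x/∂P_y = 2.5P_x = 2.5(17) = 42.5000.
ε = (∂Q_x/∂P_y)(P_y/Q_x) = 42.5000 × (16/841) ≈ 0.809.

0.809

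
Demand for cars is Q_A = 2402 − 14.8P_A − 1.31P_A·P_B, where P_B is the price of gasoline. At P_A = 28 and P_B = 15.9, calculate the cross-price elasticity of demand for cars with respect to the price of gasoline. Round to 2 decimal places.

At P_A = 28 and P_B = 15.9: Q_A = 1404.388.
∂Q_A/∂P_B = -1.31P_A = -1.31(28) = -36.6800.
ε = (∂Q_A/∂P_B)(P_B/Q_A) = -36.6800 × (15.9/1404.388) ≈ -0.42.
ε < 0: complements.

-0.42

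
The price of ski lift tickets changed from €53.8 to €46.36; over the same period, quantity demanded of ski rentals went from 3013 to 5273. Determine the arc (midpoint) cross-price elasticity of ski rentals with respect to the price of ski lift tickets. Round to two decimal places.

ΔQ_A = 5273 − 3013 = 2260; ΔP_B = 46.36 − 53.8 = -7.44.
Midpoints: Q̄_A = 4143.0, P̄_B = 50.08.
ε = (ΔQ_A/Q̄_A)/(ΔP_B/P̄_B) = (2260/4143.0)/(-7.44/50.08) ≈ -3.67.
ε < 0: ski rentals and ski lift tickets are complements.

-3.67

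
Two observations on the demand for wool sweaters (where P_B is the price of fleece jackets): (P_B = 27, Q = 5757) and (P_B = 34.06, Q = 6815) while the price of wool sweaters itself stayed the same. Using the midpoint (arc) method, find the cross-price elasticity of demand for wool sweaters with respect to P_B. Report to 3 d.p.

ΔQ_A = 6815 − 5757 = 1058; ΔP_B = 34.06 − 27 = 7.06.
Midpoints: Q̄_A = 6286.0, P̄_B = 30.53.
ε = (ΔQ_A/Q̄_A)/(ΔP_B/P̄_B) = (1058/6286.0)/(7.06/30.53) ≈ 0.728.

0.728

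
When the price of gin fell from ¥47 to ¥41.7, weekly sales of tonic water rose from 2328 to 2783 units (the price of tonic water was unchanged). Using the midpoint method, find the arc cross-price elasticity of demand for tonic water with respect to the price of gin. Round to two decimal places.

ΔQ_A = 2783 − 2328 = 455; ΔP_B = 41.7 − 47 = -5.3.
Midpoints: Q̄_A = 2555.5, P̄_B = 44.35.
ε = (ΔQ_A/Q̄_A)/(ΔP_B/P̄_B) = (455/2555.5)/(-5.3/44.35) ≈ -1.49.
ε < 0: tonic water and gin are complements.

-1.49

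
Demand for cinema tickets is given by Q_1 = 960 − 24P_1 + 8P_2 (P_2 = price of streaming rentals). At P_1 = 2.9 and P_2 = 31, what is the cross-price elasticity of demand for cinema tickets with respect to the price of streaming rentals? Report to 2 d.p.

At P_1 = 2.9 and P_2 = 31: Q_1 = 1138.4.
∂Q_1/∂P_2 = 8.
ε = (∂Q_1/∂P_2)(P_2/Q_1) = 8 × (31/1138.4) ≈ 0.22.

0.22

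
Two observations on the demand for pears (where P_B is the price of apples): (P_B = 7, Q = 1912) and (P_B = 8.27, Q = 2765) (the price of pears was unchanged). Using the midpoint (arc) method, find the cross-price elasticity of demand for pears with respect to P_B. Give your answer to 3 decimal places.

ΔQ_A = 2765 − 1912 = 853; ΔP_B = 8.27 − 7 = 1.27.
Midpoints: Q̄_A = 2338.5, P̄_B = 7.63.
ε = (ΔQ_A/Q̄_A)/(ΔP_B/P̄_B) = (853/2338.5)/(1.27/7.63) ≈ 2.193.
ε > 0: pears and apples are substitutes.

2.193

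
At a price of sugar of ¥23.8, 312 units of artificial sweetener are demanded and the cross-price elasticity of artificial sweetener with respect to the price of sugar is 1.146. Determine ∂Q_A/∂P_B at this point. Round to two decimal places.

15.02

ε = (∂Q_A/∂P_B)·(P_B/Q_A) ⇒ ∂Q_A/∂P_B = ε·Q_A/P_B = 1.146 × 312/23.8 ≈ 15.02.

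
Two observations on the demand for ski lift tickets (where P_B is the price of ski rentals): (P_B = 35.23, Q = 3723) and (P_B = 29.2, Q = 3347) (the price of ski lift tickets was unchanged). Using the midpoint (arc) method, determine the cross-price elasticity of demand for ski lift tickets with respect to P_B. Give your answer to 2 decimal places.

0.57

ΔQ_A = 3347 − 3723 = -376; ΔP_B = 29.2 − 35.23 = -6.03.
Midpoints: Q̄_A = 3535.0, P̄_B = 32.21.
ε = (ΔQ_A/Q̄_A)/(ΔP_B/P̄_B) = (-376/3535.0)/(-6.03/32.21) ≈ 0.57.
ε > 0: ski lift tickets and ski rentals are substitutes.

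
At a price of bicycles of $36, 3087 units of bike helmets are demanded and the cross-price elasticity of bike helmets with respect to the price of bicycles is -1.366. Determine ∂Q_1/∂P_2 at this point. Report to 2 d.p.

-117.13

ε = (∂Q_1/∂P_2)·(P_2/Q_1) ⇒ ∂Q_1/∂P_2 = ε·Q_1/P_2 = -1.366 × 3087/36 ≈ -117.13.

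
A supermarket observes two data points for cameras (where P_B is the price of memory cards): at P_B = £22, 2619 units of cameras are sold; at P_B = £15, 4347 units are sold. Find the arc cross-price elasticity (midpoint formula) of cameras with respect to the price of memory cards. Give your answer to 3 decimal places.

-1.311

ΔQ_A = 4347 − 2619 = 1728; ΔP_B = 15 − 22 = -7.
Midpoints: Q̄_A = 3483.0, P̄_B = 18.50.
ε = (ΔQ_A/Q̄_A)/(ΔP_B/P̄_B) = (1728/3483.0)/(-7/18.50) ≈ -1.311.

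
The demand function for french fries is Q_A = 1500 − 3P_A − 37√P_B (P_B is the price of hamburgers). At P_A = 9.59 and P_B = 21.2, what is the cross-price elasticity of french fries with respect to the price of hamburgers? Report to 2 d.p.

-0.07

At P_A = 9.59 and P_B = 21.2: Q_A = 1300.869.
∂Q_A/∂P_B = -37/(2√P_B) = -37/(2√21.2) = -4.0179.
ε = (∂Q_A/∂P_B)(P_B/Q_A) = -4.0179 × (21.2/1300.869) ≈ -0.07.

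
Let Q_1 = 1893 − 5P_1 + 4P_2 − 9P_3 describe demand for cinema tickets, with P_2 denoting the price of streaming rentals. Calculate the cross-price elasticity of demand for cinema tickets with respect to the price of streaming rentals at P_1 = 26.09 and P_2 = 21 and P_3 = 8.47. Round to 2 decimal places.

0.05

At P_1 = 26.09 and P_2 = 21 and P_3 = 8.47: Q_1 = 1770.32.
∂Q_1/∂P_2 = 4.
ε = (∂Q_1/∂P_2)(P_2/Q_1) = 4 × (21/1770.32) ≈ 0.05.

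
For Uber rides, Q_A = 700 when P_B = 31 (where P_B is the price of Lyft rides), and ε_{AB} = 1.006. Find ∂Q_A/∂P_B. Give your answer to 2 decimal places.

22.72

ε = (∂Q_A/∂P_B)·(P_B/Q_A) ⇒ ∂Q_A/∂P_B = ε·Q_A/P_B = 1.006 × 700/31 ≈ 22.72.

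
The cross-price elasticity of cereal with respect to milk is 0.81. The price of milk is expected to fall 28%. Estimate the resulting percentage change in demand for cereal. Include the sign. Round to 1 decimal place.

%ΔQ ≈ ε × %ΔP of milk = 0.81 × (-28%) = -22.7%.

-22.7%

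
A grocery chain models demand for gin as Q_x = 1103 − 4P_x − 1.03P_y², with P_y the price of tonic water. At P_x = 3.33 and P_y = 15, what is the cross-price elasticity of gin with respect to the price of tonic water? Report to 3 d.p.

At P_x = 3.33 and P_y = 15: Q_x = 857.93.
∂Q_x/∂P_y = -2.06P_y = -2.06(15) = -30.9000.
ε = (∂Q_x/∂P_y)(P_y/Q_x) = -30.9000 × (15/857.93) ≈ -0.540.
ε < 0: complements.

-0.540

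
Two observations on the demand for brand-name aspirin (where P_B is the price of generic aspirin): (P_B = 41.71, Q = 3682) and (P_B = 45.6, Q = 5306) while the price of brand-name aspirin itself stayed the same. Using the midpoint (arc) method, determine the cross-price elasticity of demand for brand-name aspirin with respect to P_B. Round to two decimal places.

4.06

ΔQ_A = 5306 − 3682 = 1624; ΔP_B = 45.6 − 41.71 = 3.89.
Midpoints: Q̄_A = 4494.0, P̄_B = 43.66.
ε = (ΔQ_A/Q̄_A)/(ΔP_B/P̄_B) = (1624/4494.0)/(3.89/43.66) ≈ 4.06.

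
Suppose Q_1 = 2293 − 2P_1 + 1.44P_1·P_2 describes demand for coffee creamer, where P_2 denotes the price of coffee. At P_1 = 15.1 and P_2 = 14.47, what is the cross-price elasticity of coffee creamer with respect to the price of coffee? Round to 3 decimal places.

0.122

At P_1 = 15.1 and P_2 = 14.47: Q_1 = 2577.436.
∂Q_1/∂P_2 = 1.44P_1 = 1.44(15.1) = 21.7440.
ε = (∂Q_1/∂P_2)(P_2/Q_1) = 21.7440 × (14.47/2577.436) ≈ 0.122.
ε > 0: substitutes.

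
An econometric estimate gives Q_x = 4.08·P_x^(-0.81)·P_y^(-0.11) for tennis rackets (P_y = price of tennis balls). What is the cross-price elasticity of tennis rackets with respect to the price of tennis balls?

In a log-linear (constant-elasticity) demand function, the coefficient on the exponent of P_y is the cross-price elasticity.
ε = -0.11. Negative, so tennis rackets and tennis balls are complements.

-0.11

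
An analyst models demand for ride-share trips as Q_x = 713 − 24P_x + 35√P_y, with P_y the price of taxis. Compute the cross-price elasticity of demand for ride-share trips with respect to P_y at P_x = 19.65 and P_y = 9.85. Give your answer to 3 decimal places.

0.156

At P_x = 19.65 and P_y = 9.85: Q_x = 351.246.
∂Q_x/∂P_y = 35/(2√P_y) = 35/(2√9.85) = 5.5760.
ε = (∂Q_x/∂P_y)(P_y/Q_x) = 5.5760 × (9.85/351.246) ≈ 0.156.
ε > 0: substitutes.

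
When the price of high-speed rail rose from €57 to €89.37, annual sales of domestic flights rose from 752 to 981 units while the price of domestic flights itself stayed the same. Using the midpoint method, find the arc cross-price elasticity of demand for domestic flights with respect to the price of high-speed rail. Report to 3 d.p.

ΔQ_A = 981 − 752 = 229; ΔP_B = 89.37 − 57 = 32.37.
Midpoints: Q̄_A = 866.5, P̄_B = 73.19.
ε = (ΔQ_A/Q̄_A)/(ΔP_B/P̄_B) = (229/866.5)/(32.37/73.19) ≈ 0.598.

0.598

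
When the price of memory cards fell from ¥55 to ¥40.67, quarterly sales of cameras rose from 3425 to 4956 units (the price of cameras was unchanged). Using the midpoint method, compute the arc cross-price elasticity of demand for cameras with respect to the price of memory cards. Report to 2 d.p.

ΔQ_A = 4956 − 3425 = 1531; ΔP_B = 40.67 − 55 = -14.33.
Midpoints: Q̄_A = 4190.5, P̄_B = 47.84.
ε = (ΔQ_A/Q̄_A)/(ΔP_B/P̄_B) = (1531/4190.5)/(-14.33/47.84) ≈ -1.22.
ε < 0: cameras and memory cards are complements.

-1.22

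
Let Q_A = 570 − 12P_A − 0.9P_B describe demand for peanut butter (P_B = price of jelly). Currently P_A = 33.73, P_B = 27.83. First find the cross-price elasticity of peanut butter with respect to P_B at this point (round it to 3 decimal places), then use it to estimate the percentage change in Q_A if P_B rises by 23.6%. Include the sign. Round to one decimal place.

-4.2%

At P_A = 33.73, P_B = 27.83: Q_A = 140.193.
∂Q_A/∂P_B = -0.9.
ε = (∂Q_A/∂P_B)(P_B/Q_A) = -0.9000 × 27.83/140.193 ≈ -0.179.
%ΔQ_A ≈ ε × %ΔP_B = -0.179 × (23.6%) = -4.2%.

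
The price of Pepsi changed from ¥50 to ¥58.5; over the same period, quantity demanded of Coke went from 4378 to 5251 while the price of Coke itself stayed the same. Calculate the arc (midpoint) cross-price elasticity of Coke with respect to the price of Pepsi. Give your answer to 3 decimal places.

ΔQ_A = 5251 − 4378 = 873; ΔP_B = 58.5 − 50 = 8.5.
Midpoints: Q̄_A = 4814.5, P̄_B = 54.25.
ε = (ΔQ_A/Q̄_A)/(ΔP_B/P̄_B) = (873/4814.5)/(8.5/54.25) ≈ 1.157.

1.157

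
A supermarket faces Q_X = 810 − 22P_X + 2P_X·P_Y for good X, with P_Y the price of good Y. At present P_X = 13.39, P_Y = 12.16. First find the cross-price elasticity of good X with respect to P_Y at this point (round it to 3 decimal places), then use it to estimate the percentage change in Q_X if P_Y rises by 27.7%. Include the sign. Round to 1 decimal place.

At P_X = 13.39, P_Y = 12.16: Q_X = 841.065.
∂Q_X/∂P_Y = 2P_X = 26.7800.
ε = (∂Q_X/∂P_Y)(P_Y/Q_X) = 26.7800 × 12.16/841.065 ≈ 0.387.
%ΔQ_X ≈ ε × %ΔP_Y = 0.387 × (27.7%) = 10.7%.

10.7%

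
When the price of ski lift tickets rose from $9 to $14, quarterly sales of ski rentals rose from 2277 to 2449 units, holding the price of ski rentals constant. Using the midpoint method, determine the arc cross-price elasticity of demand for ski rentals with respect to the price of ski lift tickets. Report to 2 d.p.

0.17

ΔQ_A = 2449 − 2277 = 172; ΔP_B = 14 − 9 = 5.
Midpoints: Q̄_A = 2363.0, P̄_B = 11.50.
ε = (ΔQ_A/Q̄_A)/(ΔP_B/P̄_B) = (172/2363.0)/(5/11.50) ≈ 0.17.
ε > 0: ski rentals and ski lift tickets are substitutes.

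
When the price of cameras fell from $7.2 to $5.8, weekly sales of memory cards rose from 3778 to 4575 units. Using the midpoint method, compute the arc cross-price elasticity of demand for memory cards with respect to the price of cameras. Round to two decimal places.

ΔQ_A = 4575 − 3778 = 797; ΔP_B = 5.8 − 7.2 = -1.4.
Midpoints: Q̄_A = 4176.5, P̄_B = 6.50.
ε = (ΔQ_A/Q̄_A)/(ΔP_B/P̄_B) = (797/4176.5)/(-1.4/6.50) ≈ -0.89.
ε < 0: memory cards and cameras are complements.

-0.89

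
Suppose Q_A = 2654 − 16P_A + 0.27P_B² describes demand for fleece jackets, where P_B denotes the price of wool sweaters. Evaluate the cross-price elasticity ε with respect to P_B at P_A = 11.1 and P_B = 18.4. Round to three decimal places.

0.071

At P_A = 11.1 and P_B = 18.4: Q_A = 2567.811.
∂Q_A/∂P_B = 0.54P_B = 0.54(18.4) = 9.9360.
ε = (∂Q_A/∂P_B)(P_B/Q_A) = 9.9360 × (18.4/2567.811) ≈ 0.071.
ε > 0: substitutes.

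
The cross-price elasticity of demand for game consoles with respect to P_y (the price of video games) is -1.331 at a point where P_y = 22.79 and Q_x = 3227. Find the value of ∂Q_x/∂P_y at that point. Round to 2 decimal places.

ε = (∂Q_x/∂P_y)·(P_y/Q_x) ⇒ ∂Q_x/∂P_y = ε·Q_x/P_y = -1.331 × 3227/22.79 ≈ -188.47.

-188.47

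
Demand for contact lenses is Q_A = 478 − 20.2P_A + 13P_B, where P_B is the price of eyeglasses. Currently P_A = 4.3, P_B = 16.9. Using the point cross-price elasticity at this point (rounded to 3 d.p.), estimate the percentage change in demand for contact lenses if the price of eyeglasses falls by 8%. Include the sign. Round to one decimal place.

At P_A = 4.3, P_B = 16.9: Q_A = 610.84.
∂Q_A/∂P_B = 13.
ε = (∂Q_A/∂P_B)(P_B/Q_A) = 13.0000 × 16.9/610.84 ≈ 0.360.
%ΔQ_A ≈ ε × %ΔP_B = 0.360 × (-8%) = -2.9%.

-2.9%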